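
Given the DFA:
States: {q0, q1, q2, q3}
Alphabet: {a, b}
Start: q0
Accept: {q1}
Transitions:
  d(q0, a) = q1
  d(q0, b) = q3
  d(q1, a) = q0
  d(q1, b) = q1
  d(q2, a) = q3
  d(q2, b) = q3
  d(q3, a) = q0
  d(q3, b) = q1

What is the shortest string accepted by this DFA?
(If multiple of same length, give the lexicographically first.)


BFS by string length (lex-first path to each state shown):
  len 0: q0<-""
  len 1: q1<-"a", q3<-"b"
Found accept state at length 1.

"a"


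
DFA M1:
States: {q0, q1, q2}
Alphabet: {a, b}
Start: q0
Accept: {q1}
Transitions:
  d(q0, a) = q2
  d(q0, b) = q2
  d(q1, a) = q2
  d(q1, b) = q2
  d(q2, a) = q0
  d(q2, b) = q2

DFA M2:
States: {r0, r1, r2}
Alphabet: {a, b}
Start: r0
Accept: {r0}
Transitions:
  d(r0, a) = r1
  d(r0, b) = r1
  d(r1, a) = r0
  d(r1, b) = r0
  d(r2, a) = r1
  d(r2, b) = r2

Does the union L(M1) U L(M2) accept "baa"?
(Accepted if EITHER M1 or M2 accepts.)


M1: final=q2 accepted=False
M2: final=r1 accepted=False

No, union rejects (neither accepts)


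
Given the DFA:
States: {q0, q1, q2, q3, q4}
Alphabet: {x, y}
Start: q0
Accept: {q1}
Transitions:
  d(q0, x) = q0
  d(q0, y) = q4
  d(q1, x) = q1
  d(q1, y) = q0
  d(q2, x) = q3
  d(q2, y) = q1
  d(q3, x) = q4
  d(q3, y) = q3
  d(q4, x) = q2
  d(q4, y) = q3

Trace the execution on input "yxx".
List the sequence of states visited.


Input: yxx
d(q0, y) = q4
d(q4, x) = q2
d(q2, x) = q3


q0 -> q4 -> q2 -> q3


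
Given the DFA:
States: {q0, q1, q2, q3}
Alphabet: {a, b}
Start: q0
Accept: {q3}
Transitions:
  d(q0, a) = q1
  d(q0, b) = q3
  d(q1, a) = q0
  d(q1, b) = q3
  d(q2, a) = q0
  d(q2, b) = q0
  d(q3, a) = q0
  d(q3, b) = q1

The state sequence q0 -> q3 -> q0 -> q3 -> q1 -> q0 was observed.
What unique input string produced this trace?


Trace back each transition to find the symbol:
  q0 --[b]--> q3
  q3 --[a]--> q0
  q0 --[b]--> q3
  q3 --[b]--> q1
  q1 --[a]--> q0

"babba"


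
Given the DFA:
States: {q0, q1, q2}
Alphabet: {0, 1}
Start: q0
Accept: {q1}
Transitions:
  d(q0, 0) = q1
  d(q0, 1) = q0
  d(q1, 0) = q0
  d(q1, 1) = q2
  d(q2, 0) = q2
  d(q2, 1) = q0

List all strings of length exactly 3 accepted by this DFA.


All strings of length 3: 8 total
Accepted: 2

"000", "110"


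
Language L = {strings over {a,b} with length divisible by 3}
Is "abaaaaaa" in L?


length = 8; 8 mod 3 = 2

No, "abaaaaaa" is not in L


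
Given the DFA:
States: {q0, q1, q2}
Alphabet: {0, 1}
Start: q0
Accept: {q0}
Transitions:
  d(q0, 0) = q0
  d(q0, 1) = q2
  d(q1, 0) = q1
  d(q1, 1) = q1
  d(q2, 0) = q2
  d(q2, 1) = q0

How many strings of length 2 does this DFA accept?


Enumerating all length-2 strings:
  "00" -> q0 [accept]
  "01" -> q2 [reject]
  "10" -> q2 [reject]
  "11" -> q0 [accept]

2 out of 4


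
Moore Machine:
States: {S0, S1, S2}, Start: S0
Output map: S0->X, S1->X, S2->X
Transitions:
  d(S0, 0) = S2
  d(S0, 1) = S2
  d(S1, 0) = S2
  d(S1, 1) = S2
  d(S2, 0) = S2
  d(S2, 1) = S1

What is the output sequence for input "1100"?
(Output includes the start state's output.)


Start: S0 (output X)
  --1--> S2 (output X)
  --1--> S1 (output X)
  --0--> S2 (output X)
  --0--> S2 (output X)

"XXXXX"


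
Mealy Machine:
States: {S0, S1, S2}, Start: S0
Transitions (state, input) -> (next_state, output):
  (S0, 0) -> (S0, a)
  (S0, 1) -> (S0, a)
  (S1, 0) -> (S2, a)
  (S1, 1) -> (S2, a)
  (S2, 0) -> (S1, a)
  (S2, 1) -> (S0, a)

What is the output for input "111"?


Step-by-step:
  (S0, 1) -> (S0, a)
  (S0, 1) -> (S0, a)
  (S0, 1) -> (S0, a)

"aaa"


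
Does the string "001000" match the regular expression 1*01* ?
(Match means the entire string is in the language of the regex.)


|string| = 6; first = '0'; last = '0'

No, "001000" does not match 1*01*


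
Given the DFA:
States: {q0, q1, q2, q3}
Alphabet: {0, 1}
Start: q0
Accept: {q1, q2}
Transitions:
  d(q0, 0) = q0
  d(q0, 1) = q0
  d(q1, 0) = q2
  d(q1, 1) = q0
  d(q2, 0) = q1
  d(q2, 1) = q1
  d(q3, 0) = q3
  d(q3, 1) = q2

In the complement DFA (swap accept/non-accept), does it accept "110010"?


Trace: q0 -> q0 -> q0 -> q0 -> q0 -> q0 -> q0
Final: q0
Original accept: {q1, q2}
Complement: q0 is not in original accept

Yes, complement accepts (original rejects)


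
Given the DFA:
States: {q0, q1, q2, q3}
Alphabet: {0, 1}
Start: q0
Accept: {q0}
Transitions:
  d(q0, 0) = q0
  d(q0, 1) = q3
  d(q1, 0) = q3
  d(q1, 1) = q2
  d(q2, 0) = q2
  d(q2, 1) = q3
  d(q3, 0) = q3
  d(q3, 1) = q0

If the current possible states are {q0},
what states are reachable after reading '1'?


Apply transition on '1' from each current state:
  d(q0, 1) = q3

{q3}


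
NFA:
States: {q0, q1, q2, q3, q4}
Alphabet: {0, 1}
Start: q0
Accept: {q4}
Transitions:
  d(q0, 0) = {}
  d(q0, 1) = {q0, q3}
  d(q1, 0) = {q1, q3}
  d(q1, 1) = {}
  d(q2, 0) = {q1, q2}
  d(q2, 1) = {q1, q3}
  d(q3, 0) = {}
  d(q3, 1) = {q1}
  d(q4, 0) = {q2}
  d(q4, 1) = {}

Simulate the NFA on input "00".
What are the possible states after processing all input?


Start: {q0}
  --0--> {}
  --0--> {}

{} (empty set, no valid transitions)


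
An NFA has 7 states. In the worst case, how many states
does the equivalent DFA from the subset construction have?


Subset construction: one DFA state per subset of NFA states.
2^7 = 128

128


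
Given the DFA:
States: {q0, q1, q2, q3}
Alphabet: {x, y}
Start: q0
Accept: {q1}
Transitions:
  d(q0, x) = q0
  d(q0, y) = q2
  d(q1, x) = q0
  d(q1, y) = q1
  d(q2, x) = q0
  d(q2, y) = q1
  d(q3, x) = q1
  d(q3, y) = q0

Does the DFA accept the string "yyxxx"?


Trace: q0 -> q2 -> q1 -> q0 -> q0 -> q0
Final state: q0
Accept states: {q1}

No, rejected (final state q0 is not an accept state)


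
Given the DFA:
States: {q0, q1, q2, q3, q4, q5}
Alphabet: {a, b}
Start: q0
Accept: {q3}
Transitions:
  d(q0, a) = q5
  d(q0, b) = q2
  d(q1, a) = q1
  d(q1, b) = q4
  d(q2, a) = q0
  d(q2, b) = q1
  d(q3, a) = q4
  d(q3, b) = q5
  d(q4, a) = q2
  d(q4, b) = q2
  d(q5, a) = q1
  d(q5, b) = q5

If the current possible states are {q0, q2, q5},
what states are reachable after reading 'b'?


Apply transition on 'b' from each current state:
  d(q0, b) = q2
  d(q2, b) = q1
  d(q5, b) = q5

{q1, q2, q5}


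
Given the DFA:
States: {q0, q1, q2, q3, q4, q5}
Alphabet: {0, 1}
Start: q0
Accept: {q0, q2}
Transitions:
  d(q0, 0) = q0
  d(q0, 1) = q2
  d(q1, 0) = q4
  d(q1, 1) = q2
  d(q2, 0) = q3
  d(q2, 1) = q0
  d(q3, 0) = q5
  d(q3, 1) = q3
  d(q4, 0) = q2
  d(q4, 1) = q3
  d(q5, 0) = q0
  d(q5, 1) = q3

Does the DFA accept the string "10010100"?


Trace: q0 -> q2 -> q3 -> q5 -> q3 -> q5 -> q3 -> q5 -> q0
Final state: q0
Accept states: {q0, q2}

Yes, accepted (final state q0 is an accept state)


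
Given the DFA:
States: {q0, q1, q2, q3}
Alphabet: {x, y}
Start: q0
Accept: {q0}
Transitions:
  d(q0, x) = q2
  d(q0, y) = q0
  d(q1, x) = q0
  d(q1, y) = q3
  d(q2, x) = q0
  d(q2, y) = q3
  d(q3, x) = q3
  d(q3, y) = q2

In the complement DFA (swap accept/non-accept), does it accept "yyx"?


Trace: q0 -> q0 -> q0 -> q2
Final: q2
Original accept: {q0}
Complement: q2 is not in original accept

Yes, complement accepts (original rejects)


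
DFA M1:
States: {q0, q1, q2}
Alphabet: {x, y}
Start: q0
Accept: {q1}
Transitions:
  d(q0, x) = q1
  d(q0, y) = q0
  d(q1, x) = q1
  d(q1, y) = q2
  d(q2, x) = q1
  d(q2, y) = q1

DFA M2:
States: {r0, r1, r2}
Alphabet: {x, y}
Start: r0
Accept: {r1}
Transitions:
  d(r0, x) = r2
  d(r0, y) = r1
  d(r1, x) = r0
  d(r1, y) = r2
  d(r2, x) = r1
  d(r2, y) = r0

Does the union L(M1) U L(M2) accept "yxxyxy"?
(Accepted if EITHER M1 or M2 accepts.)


M1: final=q2 accepted=False
M2: final=r0 accepted=False

No, union rejects (neither accepts)


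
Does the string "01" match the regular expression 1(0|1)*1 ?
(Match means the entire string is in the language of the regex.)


|string| = 2; first = '0'; last = '1'

No, "01" does not match 1(0|1)*1


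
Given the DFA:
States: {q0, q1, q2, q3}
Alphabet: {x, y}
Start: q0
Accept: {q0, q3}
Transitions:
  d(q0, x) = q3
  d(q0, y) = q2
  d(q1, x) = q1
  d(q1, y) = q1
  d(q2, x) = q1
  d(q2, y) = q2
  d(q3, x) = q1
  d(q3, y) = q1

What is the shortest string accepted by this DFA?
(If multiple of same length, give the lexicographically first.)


BFS by string length (lex-first path to each state shown):
  len 0: q0<-""
Found accept state at length 0.

"" (empty string)


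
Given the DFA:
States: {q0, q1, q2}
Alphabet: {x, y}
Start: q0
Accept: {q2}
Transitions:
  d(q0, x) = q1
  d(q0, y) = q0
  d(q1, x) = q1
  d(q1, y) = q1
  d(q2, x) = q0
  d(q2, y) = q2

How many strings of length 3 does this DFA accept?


Enumerating all length-3 strings:
  "xxx" -> q1 [reject]
  "xxy" -> q1 [reject]
  "xyx" -> q1 [reject]
  "xyy" -> q1 [reject]
  "yxx" -> q1 [reject]
  "yxy" -> q1 [reject]
  "yyx" -> q1 [reject]
  "yyy" -> q0 [reject]

0 out of 8


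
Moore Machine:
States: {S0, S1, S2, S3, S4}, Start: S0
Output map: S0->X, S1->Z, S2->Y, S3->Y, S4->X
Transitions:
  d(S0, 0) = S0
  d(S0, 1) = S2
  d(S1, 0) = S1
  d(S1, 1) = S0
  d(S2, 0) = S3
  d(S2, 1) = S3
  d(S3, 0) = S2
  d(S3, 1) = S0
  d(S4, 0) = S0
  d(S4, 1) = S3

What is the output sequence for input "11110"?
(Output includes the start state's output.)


Start: S0 (output X)
  --1--> S2 (output Y)
  --1--> S3 (output Y)
  --1--> S0 (output X)
  --1--> S2 (output Y)
  --0--> S3 (output Y)

"XYYXYY"


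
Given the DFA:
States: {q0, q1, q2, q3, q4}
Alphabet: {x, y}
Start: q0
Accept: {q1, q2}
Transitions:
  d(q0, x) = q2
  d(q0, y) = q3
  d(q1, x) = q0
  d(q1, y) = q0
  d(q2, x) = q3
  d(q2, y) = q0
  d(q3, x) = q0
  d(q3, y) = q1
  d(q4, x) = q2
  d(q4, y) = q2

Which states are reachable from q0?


BFS from q0:
  layer 0: {q0}
  layer 1: {q2, q3}
  layer 2: {q1}

{q0, q1, q2, q3}


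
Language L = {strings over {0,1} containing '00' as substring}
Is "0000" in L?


'00' occurs at index 0

Yes, "0000" is in L


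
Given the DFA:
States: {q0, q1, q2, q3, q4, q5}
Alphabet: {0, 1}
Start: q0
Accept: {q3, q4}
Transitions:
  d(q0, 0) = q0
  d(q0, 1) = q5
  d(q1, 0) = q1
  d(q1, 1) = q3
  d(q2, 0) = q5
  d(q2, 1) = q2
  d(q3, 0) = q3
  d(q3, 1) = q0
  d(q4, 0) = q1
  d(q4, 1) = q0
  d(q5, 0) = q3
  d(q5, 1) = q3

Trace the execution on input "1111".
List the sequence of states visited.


Input: 1111
d(q0, 1) = q5
d(q5, 1) = q3
d(q3, 1) = q0
d(q0, 1) = q5


q0 -> q5 -> q3 -> q0 -> q5


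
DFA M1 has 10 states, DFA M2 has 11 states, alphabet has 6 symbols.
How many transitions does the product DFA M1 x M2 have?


Product DFA has 10 * 11 = 110 states.
Each has 6 transitions: 110 * 6 = 660

660


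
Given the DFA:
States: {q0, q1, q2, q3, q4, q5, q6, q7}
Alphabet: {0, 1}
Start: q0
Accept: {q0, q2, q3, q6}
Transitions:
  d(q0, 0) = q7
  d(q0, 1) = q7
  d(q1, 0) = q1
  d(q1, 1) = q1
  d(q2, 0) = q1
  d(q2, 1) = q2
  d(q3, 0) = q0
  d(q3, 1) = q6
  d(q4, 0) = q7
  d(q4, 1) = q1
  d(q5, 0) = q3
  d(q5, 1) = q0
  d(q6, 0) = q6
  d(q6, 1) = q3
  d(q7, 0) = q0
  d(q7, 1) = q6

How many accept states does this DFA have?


Accept states listed: {q0, q2, q3, q6}
Counting: q0(1) q2(2) q3(3) q6(4)

4


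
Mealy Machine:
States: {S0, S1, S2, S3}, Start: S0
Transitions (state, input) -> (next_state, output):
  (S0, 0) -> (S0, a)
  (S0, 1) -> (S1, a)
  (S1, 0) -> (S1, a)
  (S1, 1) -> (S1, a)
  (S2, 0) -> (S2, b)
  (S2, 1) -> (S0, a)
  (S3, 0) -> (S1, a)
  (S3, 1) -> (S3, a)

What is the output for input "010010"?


Step-by-step:
  (S0, 0) -> (S0, a)
  (S0, 1) -> (S1, a)
  (S1, 0) -> (S1, a)
  (S1, 0) -> (S1, a)
  (S1, 1) -> (S1, a)
  (S1, 0) -> (S1, a)

"aaaaaa"


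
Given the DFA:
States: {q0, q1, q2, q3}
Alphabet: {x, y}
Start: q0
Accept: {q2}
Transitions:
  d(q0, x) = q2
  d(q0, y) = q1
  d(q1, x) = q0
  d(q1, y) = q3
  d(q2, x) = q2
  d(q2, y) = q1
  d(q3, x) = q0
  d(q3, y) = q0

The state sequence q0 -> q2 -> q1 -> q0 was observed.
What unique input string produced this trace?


Trace back each transition to find the symbol:
  q0 --[x]--> q2
  q2 --[y]--> q1
  q1 --[x]--> q0

"xyx"


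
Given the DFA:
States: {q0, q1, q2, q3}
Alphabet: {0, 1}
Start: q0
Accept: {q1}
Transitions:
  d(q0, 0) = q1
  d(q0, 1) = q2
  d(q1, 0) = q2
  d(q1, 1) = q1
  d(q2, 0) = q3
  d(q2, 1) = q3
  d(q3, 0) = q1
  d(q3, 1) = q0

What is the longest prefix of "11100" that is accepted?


Run the DFA, marking each prefix where the state is accepting:
  "" -> q0 [reject]
  "1" -> q2 [reject]
  "11" -> q3 [reject]
  "111" -> q0 [reject]
  "1110" -> q1 [accept]
  "11100" -> q2 [reject]

"1110"


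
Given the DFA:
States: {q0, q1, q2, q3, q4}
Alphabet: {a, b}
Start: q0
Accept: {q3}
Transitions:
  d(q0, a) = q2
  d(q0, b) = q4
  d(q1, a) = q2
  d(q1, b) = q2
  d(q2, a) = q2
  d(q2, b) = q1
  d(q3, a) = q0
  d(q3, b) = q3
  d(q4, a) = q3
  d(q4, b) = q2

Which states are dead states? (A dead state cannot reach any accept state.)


Forward reachability from each state:
  q0 -> reaches accept state q3 (live)
  q1 -> reaches {q1, q2}, no accept state (dead)
  q2 -> reaches {q1, q2}, no accept state (dead)
  q3 -> reaches accept state q3 (live)
  q4 -> reaches accept state q3 (live)

{q1, q2}


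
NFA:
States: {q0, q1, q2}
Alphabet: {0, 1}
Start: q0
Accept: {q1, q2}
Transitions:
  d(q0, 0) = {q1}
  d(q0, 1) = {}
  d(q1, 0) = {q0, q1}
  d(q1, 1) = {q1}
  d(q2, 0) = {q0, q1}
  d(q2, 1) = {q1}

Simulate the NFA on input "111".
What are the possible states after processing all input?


Start: {q0}
  --1--> {}
  --1--> {}
  --1--> {}

{} (empty set, no valid transitions)


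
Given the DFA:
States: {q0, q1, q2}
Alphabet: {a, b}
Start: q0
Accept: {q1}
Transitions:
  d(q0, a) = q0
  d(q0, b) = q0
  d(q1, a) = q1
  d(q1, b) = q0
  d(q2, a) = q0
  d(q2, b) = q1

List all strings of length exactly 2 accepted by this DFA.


All strings of length 2: 4 total
Accepted: 0

None


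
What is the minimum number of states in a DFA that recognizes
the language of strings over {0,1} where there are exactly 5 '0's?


States: count = 0, 1, ..., 5 (that's 6 states), plus a dead state for count > 5.
Total: 6 + 1 = 7. Accept = count-5 state.

7


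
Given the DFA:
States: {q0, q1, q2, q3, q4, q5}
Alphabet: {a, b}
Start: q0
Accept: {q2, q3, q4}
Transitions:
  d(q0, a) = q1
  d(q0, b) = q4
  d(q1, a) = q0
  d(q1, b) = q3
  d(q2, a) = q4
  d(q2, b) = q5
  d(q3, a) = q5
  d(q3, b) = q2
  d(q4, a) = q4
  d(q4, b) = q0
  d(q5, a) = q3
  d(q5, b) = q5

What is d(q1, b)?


Looking up transition d(q1, b)

q3


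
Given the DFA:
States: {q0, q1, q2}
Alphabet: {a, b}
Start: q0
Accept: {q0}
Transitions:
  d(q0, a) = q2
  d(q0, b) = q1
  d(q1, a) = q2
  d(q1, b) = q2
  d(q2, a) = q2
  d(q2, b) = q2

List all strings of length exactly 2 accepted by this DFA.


All strings of length 2: 4 total
Accepted: 0

None


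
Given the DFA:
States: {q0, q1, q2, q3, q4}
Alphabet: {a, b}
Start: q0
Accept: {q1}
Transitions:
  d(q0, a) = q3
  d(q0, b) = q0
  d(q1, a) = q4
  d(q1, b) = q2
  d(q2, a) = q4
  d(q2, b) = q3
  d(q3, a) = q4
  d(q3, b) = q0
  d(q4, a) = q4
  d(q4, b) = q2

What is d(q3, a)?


Looking up transition d(q3, a)

q4


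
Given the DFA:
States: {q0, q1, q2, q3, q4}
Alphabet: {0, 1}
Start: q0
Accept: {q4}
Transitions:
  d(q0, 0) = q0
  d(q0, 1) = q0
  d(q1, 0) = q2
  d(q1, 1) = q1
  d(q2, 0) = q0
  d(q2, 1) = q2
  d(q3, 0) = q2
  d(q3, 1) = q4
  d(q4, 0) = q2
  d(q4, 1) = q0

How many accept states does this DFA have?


Accept states listed: {q4}
Counting: q4(1)

1


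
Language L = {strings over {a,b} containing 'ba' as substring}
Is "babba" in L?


'ba' occurs at index 0

Yes, "babba" is in L


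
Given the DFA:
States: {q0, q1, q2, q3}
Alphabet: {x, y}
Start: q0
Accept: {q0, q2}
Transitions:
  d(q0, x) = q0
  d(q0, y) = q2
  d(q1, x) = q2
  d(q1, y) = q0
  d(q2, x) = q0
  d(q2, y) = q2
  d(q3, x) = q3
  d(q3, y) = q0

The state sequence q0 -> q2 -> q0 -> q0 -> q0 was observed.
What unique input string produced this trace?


Trace back each transition to find the symbol:
  q0 --[y]--> q2
  q2 --[x]--> q0
  q0 --[x]--> q0
  q0 --[x]--> q0

"yxxx"


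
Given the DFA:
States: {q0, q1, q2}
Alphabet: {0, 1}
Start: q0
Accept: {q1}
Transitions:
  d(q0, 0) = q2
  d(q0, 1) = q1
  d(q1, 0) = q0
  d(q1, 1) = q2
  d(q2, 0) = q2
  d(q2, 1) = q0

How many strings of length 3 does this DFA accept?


Enumerating all length-3 strings:
  "000" -> q2 [reject]
  "001" -> q0 [reject]
  "010" -> q2 [reject]
  "011" -> q1 [accept]
  "100" -> q2 [reject]
  "101" -> q1 [accept]
  "110" -> q2 [reject]
  "111" -> q0 [reject]

2 out of 8


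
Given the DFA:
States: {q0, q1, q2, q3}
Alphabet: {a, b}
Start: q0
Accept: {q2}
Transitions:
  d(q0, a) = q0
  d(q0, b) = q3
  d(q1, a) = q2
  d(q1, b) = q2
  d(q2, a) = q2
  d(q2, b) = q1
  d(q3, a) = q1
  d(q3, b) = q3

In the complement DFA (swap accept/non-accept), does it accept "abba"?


Trace: q0 -> q0 -> q3 -> q3 -> q1
Final: q1
Original accept: {q2}
Complement: q1 is not in original accept

Yes, complement accepts (original rejects)


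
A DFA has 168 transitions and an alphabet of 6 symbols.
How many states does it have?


Each state has exactly one transition per symbol.
states = transitions / |alphabet| = 168 / 6 = 28

28


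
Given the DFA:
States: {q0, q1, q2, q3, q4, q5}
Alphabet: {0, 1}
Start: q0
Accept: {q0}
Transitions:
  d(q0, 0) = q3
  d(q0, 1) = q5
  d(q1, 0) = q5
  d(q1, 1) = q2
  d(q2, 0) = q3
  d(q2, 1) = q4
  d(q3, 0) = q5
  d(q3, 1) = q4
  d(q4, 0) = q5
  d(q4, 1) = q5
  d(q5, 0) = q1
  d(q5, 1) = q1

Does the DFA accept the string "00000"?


Trace: q0 -> q3 -> q5 -> q1 -> q5 -> q1
Final state: q1
Accept states: {q0}

No, rejected (final state q1 is not an accept state)


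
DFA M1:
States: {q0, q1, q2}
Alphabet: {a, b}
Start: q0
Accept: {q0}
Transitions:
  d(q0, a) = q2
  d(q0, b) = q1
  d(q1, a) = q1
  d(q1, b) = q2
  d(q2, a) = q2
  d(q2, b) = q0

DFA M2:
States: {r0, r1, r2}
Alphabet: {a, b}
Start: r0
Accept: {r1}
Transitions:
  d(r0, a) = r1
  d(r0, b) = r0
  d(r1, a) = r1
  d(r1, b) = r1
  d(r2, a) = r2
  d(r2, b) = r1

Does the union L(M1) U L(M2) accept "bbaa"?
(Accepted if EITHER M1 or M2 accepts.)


M1: final=q2 accepted=False
M2: final=r1 accepted=True

Yes, union accepts


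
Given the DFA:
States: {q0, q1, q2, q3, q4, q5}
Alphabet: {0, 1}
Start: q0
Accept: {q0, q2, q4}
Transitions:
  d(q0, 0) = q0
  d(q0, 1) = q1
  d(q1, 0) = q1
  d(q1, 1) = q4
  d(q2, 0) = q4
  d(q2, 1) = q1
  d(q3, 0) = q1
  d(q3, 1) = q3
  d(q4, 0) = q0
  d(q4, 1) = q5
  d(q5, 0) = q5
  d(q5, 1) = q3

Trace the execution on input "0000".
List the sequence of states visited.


Input: 0000
d(q0, 0) = q0
d(q0, 0) = q0
d(q0, 0) = q0
d(q0, 0) = q0


q0 -> q0 -> q0 -> q0 -> q0


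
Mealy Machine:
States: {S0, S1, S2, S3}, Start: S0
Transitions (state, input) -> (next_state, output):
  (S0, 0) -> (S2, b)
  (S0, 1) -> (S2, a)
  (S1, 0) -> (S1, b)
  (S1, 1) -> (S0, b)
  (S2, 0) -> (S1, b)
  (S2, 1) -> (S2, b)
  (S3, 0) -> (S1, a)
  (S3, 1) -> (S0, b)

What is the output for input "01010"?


Step-by-step:
  (S0, 0) -> (S2, b)
  (S2, 1) -> (S2, b)
  (S2, 0) -> (S1, b)
  (S1, 1) -> (S0, b)
  (S0, 0) -> (S2, b)

"bbbbb"


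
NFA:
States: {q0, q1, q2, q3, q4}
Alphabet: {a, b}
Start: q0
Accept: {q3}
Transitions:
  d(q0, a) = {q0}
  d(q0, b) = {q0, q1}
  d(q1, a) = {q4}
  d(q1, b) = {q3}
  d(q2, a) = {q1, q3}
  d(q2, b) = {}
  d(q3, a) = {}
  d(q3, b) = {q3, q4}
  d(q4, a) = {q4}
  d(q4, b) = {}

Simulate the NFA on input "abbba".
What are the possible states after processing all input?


Start: {q0}
  --a--> {q0}
  --b--> {q0, q1}
  --b--> {q0, q1, q3}
  --b--> {q0, q1, q3, q4}
  --a--> {q0, q4}

{q0, q4}


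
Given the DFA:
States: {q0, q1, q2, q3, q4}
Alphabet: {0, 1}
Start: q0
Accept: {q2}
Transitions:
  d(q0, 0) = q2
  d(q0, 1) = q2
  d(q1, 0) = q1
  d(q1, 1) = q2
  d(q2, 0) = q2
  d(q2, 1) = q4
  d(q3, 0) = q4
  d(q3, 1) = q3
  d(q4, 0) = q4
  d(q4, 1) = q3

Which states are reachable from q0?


BFS from q0:
  layer 0: {q0}
  layer 1: {q2}
  layer 2: {q4}
  layer 3: {q3}

{q0, q2, q3, q4}


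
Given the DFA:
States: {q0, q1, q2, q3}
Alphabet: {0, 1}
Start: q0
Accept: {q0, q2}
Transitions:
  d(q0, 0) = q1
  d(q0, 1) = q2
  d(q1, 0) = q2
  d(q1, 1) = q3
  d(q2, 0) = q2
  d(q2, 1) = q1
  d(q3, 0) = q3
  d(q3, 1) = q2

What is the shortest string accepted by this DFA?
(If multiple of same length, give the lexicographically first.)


BFS by string length (lex-first path to each state shown):
  len 0: q0<-""
Found accept state at length 0.

"" (empty string)


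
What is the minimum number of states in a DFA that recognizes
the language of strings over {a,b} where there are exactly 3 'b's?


States: count = 0, 1, ..., 3 (that's 4 states), plus a dead state for count > 3.
Total: 4 + 1 = 5. Accept = count-3 state.

5


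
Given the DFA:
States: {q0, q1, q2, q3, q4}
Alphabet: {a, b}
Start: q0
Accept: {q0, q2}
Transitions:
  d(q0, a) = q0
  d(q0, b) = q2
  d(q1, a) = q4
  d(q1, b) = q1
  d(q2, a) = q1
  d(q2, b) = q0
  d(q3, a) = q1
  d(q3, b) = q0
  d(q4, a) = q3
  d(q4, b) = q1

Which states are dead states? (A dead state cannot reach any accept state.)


Forward reachability from each state:
  q0 -> reaches accept state q0 (live)
  q1 -> reaches accept state q0 (live)
  q2 -> reaches accept state q0 (live)
  q3 -> reaches accept state q0 (live)
  q4 -> reaches accept state q0 (live)

None (all states can reach an accept state)


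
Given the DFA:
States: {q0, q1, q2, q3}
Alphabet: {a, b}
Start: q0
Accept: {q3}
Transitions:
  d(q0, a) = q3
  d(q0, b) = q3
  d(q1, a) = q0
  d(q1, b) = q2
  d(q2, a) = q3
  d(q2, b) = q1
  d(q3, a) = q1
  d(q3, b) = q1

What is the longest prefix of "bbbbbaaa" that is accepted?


Run the DFA, marking each prefix where the state is accepting:
  "" -> q0 [reject]
  "b" -> q3 [accept]
  "bb" -> q1 [reject]
  "bbb" -> q2 [reject]
  "bbbb" -> q1 [reject]
  "bbbbb" -> q2 [reject]
  "bbbbba" -> q3 [accept]
  "bbbbbaa" -> q1 [reject]
  "bbbbbaaa" -> q0 [reject]

"bbbbba"


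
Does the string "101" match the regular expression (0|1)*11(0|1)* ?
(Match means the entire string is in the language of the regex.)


|string| = 3; first = '1'; last = '1'

No, "101" does not match (0|1)*11(0|1)*


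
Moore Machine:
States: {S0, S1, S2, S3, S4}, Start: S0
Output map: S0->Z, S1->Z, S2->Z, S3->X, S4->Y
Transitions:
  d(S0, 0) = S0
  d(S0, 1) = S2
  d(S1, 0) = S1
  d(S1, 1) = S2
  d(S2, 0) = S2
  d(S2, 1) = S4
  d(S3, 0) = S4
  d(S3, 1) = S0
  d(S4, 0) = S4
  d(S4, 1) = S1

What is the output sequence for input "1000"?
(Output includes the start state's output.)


Start: S0 (output Z)
  --1--> S2 (output Z)
  --0--> S2 (output Z)
  --0--> S2 (output Z)
  --0--> S2 (output Z)

"ZZZZZ"


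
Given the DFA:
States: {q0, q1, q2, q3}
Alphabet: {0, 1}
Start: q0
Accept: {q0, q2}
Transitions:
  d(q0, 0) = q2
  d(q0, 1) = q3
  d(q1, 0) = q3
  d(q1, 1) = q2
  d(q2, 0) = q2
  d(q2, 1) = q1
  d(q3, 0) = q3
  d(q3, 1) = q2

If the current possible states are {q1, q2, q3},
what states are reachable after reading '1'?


Apply transition on '1' from each current state:
  d(q1, 1) = q2
  d(q2, 1) = q1
  d(q3, 1) = q2

{q1, q2}


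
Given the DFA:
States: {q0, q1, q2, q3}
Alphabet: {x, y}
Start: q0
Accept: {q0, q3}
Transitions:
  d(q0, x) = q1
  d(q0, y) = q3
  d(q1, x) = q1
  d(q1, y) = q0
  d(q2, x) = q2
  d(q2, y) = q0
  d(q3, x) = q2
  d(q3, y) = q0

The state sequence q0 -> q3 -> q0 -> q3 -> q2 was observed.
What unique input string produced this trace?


Trace back each transition to find the symbol:
  q0 --[y]--> q3
  q3 --[y]--> q0
  q0 --[y]--> q3
  q3 --[x]--> q2

"yyyx"


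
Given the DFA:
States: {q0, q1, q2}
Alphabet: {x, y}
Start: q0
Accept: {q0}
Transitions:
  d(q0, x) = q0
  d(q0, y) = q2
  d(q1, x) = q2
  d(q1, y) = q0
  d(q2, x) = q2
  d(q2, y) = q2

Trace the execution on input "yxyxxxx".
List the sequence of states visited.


Input: yxyxxxx
d(q0, y) = q2
d(q2, x) = q2
d(q2, y) = q2
d(q2, x) = q2
d(q2, x) = q2
d(q2, x) = q2
d(q2, x) = q2


q0 -> q2 -> q2 -> q2 -> q2 -> q2 -> q2 -> q2


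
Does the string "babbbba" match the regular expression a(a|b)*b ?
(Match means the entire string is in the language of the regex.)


|string| = 7; first = 'b'; last = 'a'

No, "babbbba" does not match a(a|b)*b


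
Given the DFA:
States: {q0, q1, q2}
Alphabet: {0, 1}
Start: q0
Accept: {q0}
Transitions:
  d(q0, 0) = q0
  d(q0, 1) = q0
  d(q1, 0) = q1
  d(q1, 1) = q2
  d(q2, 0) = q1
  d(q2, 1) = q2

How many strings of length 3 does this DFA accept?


Enumerating all length-3 strings:
  "000" -> q0 [accept]
  "001" -> q0 [accept]
  "010" -> q0 [accept]
  "011" -> q0 [accept]
  "100" -> q0 [accept]
  "101" -> q0 [accept]
  "110" -> q0 [accept]
  "111" -> q0 [accept]

8 out of 8


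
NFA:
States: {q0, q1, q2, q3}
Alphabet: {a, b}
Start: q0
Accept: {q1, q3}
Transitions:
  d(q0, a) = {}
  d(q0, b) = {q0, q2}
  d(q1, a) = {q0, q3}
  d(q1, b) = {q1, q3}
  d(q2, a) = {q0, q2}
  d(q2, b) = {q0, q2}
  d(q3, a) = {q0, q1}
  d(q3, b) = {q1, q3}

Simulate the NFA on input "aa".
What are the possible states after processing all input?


Start: {q0}
  --a--> {}
  --a--> {}

{} (empty set, no valid transitions)


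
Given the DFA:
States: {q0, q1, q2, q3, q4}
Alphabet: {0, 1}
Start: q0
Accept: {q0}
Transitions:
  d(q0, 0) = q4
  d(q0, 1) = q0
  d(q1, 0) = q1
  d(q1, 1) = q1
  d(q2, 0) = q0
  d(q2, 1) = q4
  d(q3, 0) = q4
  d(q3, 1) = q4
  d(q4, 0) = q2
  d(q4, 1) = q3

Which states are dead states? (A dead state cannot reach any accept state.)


Forward reachability from each state:
  q0 -> reaches accept state q0 (live)
  q1 -> reaches {q1}, no accept state (dead)
  q2 -> reaches accept state q0 (live)
  q3 -> reaches accept state q0 (live)
  q4 -> reaches accept state q0 (live)

{q1}


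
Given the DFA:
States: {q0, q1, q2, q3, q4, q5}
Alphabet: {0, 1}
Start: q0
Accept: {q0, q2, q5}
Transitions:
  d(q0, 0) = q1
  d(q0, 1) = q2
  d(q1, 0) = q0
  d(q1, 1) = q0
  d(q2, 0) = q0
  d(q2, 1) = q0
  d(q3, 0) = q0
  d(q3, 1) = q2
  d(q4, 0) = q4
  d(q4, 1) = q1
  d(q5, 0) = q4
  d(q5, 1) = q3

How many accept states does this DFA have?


Accept states listed: {q0, q2, q5}
Counting: q0(1) q2(2) q5(3)

3


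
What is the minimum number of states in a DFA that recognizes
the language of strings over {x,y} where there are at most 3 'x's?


States: count = 0, 1, ..., 3 (all accepting; 4 states), plus a dead state for count > 3.
Total: 4 + 1 = 5.

5


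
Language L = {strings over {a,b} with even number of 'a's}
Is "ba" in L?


count('a') = 1; 1 mod 2 = 1

No, "ba" is not in L


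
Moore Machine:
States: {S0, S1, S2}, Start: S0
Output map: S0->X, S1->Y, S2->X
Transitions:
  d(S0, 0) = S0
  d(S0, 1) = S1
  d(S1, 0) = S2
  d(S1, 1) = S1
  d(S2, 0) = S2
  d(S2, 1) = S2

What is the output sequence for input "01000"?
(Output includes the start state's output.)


Start: S0 (output X)
  --0--> S0 (output X)
  --1--> S1 (output Y)
  --0--> S2 (output X)
  --0--> S2 (output X)
  --0--> S2 (output X)

"XXYXXX"


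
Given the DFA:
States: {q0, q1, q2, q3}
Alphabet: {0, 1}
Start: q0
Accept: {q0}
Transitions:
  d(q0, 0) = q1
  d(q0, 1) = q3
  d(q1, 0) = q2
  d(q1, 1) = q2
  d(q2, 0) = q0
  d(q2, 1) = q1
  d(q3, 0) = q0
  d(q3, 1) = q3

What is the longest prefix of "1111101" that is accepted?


Run the DFA, marking each prefix where the state is accepting:
  "" -> q0 [accept]
  "1" -> q3 [reject]
  "11" -> q3 [reject]
  "111" -> q3 [reject]
  "1111" -> q3 [reject]
  "11111" -> q3 [reject]
  "111110" -> q0 [accept]
  "1111101" -> q3 [reject]

"111110"


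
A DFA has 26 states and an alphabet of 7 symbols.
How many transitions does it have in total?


Each state has exactly one transition per symbol.
26 * 7 = 182

182


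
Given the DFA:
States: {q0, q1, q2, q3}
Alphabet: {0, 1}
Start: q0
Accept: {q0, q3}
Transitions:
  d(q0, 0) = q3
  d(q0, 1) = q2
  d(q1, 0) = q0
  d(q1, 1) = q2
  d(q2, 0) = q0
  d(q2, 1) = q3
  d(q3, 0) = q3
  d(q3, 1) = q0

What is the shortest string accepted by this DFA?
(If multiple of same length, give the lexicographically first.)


BFS by string length (lex-first path to each state shown):
  len 0: q0<-""
Found accept state at length 0.

"" (empty string)


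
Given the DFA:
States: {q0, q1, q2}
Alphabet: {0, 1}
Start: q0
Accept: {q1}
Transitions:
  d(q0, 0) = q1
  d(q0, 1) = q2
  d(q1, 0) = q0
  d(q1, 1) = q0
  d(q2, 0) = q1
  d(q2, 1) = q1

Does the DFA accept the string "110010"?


Trace: q0 -> q2 -> q1 -> q0 -> q1 -> q0 -> q1
Final state: q1
Accept states: {q1}

Yes, accepted (final state q1 is an accept state)


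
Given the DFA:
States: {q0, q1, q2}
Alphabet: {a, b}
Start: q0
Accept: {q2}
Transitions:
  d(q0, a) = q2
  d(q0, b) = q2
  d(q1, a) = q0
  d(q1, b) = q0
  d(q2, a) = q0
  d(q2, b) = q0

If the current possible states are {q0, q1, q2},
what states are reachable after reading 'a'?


Apply transition on 'a' from each current state:
  d(q0, a) = q2
  d(q1, a) = q0
  d(q2, a) = q0

{q0, q2}


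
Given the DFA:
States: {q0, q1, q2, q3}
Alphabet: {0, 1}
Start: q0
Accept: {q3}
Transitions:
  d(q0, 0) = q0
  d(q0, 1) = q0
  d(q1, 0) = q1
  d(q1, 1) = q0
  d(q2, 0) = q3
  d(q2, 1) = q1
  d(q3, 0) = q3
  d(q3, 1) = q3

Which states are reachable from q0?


BFS from q0:
  layer 0: {q0}

{q0}


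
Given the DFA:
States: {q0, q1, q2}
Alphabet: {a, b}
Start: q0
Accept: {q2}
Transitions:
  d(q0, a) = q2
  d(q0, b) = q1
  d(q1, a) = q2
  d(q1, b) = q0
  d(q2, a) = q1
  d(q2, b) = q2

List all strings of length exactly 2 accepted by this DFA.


All strings of length 2: 4 total
Accepted: 2

"ab", "ba"


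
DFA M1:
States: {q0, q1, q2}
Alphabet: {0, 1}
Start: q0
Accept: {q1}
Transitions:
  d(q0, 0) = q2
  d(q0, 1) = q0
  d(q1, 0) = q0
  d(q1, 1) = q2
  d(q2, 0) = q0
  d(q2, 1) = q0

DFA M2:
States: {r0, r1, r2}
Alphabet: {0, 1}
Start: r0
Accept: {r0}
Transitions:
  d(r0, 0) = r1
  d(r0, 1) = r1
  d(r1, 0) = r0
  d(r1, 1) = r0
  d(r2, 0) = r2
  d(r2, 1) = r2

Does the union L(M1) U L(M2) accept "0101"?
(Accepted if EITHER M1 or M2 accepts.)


M1: final=q0 accepted=False
M2: final=r0 accepted=True

Yes, union accepts


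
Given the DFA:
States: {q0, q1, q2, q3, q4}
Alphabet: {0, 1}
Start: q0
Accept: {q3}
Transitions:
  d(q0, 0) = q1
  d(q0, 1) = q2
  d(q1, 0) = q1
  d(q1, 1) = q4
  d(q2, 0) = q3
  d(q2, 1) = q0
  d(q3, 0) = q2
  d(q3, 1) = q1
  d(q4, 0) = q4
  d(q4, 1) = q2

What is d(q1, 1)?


Looking up transition d(q1, 1)

q4


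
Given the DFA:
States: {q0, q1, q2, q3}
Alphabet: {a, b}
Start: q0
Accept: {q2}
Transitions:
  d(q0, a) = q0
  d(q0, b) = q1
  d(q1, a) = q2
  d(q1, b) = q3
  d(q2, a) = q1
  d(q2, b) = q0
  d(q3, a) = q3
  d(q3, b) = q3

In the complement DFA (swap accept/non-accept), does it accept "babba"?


Trace: q0 -> q1 -> q2 -> q0 -> q1 -> q2
Final: q2
Original accept: {q2}
Complement: q2 is in original accept

No, complement rejects (original accepts)


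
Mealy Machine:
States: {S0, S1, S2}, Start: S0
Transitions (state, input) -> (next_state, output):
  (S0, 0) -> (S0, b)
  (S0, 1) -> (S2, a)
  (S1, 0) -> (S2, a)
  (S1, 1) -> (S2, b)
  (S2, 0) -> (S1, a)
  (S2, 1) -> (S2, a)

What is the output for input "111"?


Step-by-step:
  (S0, 1) -> (S2, a)
  (S2, 1) -> (S2, a)
  (S2, 1) -> (S2, a)

"aaa"


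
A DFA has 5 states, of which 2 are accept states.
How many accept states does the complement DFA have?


Complement swaps accept and non-accept states.
5 - 2 = 3

3


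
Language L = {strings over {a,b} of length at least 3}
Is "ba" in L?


length = 2

No, "ba" is not in L


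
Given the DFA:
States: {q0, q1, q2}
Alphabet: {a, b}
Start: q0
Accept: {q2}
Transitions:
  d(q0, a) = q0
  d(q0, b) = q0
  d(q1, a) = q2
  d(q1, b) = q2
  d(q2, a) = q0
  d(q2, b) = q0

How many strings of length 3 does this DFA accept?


Enumerating all length-3 strings:
  "aaa" -> q0 [reject]
  "aab" -> q0 [reject]
  "aba" -> q0 [reject]
  "abb" -> q0 [reject]
  "baa" -> q0 [reject]
  "bab" -> q0 [reject]
  "bba" -> q0 [reject]
  "bbb" -> q0 [reject]

0 out of 8


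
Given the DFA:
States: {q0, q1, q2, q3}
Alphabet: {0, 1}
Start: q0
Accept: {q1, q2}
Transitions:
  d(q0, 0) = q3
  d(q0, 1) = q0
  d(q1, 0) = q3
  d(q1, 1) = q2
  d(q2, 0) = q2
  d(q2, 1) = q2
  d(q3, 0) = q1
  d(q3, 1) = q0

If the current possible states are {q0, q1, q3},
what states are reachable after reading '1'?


Apply transition on '1' from each current state:
  d(q0, 1) = q0
  d(q1, 1) = q2
  d(q3, 1) = q0

{q0, q2}


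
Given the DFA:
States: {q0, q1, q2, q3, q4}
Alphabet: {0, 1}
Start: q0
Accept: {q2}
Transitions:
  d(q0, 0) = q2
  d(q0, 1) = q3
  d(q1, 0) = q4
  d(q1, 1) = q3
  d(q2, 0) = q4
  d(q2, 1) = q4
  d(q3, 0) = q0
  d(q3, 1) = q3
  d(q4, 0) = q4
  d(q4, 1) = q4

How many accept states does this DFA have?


Accept states listed: {q2}
Counting: q2(1)

1


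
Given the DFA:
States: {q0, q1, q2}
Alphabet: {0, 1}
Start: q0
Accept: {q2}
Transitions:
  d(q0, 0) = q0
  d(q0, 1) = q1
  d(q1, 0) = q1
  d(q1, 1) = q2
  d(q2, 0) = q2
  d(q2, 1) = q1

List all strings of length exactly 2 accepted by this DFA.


All strings of length 2: 4 total
Accepted: 1

"11"


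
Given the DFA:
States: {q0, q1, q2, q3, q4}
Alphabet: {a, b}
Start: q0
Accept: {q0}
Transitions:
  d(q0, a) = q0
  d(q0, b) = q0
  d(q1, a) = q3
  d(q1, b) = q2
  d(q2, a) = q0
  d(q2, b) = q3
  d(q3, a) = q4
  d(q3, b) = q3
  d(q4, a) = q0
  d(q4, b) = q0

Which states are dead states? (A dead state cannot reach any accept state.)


Forward reachability from each state:
  q0 -> reaches accept state q0 (live)
  q1 -> reaches accept state q0 (live)
  q2 -> reaches accept state q0 (live)
  q3 -> reaches accept state q0 (live)
  q4 -> reaches accept state q0 (live)

None (all states can reach an accept state)


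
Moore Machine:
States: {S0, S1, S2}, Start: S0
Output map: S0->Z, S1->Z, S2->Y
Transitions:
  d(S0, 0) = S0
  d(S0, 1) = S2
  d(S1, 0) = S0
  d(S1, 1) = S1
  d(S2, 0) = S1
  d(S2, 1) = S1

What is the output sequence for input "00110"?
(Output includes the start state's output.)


Start: S0 (output Z)
  --0--> S0 (output Z)
  --0--> S0 (output Z)
  --1--> S2 (output Y)
  --1--> S1 (output Z)
  --0--> S0 (output Z)

"ZZZYZZ"


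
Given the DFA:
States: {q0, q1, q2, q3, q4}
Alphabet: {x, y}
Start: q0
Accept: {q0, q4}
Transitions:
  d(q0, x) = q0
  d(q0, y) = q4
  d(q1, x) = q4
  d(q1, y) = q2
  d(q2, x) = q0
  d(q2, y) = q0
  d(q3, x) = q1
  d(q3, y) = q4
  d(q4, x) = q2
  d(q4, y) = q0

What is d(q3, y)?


Looking up transition d(q3, y)

q4


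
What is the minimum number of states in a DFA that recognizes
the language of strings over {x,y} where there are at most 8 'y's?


States: count = 0, 1, ..., 8 (all accepting; 9 states), plus a dead state for count > 8.
Total: 9 + 1 = 10.

10


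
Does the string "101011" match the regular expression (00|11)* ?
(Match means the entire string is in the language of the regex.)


|string| = 6; first = '1'; last = '1'

No, "101011" does not match (00|11)*


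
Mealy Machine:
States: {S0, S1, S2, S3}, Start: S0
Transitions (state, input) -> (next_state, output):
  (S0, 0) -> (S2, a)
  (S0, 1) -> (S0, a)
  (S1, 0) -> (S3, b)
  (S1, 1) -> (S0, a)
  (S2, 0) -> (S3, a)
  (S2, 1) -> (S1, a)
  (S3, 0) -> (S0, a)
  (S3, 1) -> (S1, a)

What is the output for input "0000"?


Step-by-step:
  (S0, 0) -> (S2, a)
  (S2, 0) -> (S3, a)
  (S3, 0) -> (S0, a)
  (S0, 0) -> (S2, a)

"aaaa"


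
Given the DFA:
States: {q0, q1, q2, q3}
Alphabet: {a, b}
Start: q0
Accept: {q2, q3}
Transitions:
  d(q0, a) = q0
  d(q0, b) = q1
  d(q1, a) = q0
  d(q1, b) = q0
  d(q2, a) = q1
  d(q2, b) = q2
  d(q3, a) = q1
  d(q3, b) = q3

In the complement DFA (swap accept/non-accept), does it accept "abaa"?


Trace: q0 -> q0 -> q1 -> q0 -> q0
Final: q0
Original accept: {q2, q3}
Complement: q0 is not in original accept

Yes, complement accepts (original rejects)


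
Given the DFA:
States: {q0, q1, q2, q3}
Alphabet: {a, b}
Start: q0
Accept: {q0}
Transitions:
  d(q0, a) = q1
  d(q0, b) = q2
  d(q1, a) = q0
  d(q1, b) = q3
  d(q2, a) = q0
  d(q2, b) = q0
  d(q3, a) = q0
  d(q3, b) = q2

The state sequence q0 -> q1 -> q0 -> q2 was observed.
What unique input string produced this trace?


Trace back each transition to find the symbol:
  q0 --[a]--> q1
  q1 --[a]--> q0
  q0 --[b]--> q2

"aab"


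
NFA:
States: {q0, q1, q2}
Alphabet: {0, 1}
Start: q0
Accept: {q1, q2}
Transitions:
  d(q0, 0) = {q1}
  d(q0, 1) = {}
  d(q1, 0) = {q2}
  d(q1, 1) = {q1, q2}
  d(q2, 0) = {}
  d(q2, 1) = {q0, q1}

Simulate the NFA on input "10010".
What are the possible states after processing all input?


Start: {q0}
  --1--> {}
  --0--> {}
  --0--> {}
  --1--> {}
  --0--> {}

{} (empty set, no valid transitions)


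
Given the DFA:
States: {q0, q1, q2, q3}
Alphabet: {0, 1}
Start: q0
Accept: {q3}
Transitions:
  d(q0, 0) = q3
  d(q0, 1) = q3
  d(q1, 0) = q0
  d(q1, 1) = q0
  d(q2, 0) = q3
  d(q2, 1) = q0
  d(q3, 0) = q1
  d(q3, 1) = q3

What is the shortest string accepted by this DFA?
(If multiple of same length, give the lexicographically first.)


BFS by string length (lex-first path to each state shown):
  len 0: q0<-""
  len 1: q3<-"0"
Found accept state at length 1.

"0"


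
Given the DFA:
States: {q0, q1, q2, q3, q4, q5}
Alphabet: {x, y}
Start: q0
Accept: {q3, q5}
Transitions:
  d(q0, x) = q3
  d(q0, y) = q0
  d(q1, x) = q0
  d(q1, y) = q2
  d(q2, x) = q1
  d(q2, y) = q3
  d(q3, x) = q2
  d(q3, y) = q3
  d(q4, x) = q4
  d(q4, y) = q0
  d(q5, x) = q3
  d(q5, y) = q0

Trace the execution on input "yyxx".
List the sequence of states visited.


Input: yyxx
d(q0, y) = q0
d(q0, y) = q0
d(q0, x) = q3
d(q3, x) = q2


q0 -> q0 -> q0 -> q3 -> q2


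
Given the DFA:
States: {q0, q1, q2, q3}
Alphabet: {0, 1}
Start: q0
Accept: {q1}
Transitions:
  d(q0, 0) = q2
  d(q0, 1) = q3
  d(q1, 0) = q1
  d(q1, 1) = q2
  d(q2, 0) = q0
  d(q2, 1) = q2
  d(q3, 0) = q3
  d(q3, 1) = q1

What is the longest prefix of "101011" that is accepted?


Run the DFA, marking each prefix where the state is accepting:
  "" -> q0 [reject]
  "1" -> q3 [reject]
  "10" -> q3 [reject]
  "101" -> q1 [accept]
  "1010" -> q1 [accept]
  "10101" -> q2 [reject]
  "101011" -> q2 [reject]

"1010"


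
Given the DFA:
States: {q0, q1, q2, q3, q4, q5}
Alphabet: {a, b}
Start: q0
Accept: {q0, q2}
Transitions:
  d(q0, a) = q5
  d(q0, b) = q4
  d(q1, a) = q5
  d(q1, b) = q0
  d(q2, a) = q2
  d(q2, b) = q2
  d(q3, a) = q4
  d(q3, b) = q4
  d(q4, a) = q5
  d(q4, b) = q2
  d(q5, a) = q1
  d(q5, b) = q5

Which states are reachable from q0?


BFS from q0:
  layer 0: {q0}
  layer 1: {q4, q5}
  layer 2: {q1, q2}

{q0, q1, q2, q4, q5}


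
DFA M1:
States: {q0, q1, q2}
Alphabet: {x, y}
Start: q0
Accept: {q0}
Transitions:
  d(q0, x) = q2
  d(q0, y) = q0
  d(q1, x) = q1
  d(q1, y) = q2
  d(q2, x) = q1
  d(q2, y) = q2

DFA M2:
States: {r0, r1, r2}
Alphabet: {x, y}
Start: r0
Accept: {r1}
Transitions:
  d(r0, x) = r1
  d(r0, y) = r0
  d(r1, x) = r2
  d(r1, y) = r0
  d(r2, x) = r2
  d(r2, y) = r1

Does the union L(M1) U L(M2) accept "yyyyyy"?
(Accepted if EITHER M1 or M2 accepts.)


M1: final=q0 accepted=True
M2: final=r0 accepted=False

Yes, union accepts


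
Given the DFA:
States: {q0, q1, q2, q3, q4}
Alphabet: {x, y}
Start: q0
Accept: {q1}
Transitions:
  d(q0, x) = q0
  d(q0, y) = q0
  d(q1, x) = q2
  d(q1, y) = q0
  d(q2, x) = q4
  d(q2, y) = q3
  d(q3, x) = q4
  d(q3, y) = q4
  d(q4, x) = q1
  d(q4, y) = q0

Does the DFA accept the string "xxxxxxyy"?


Trace: q0 -> q0 -> q0 -> q0 -> q0 -> q0 -> q0 -> q0 -> q0
Final state: q0
Accept states: {q1}

No, rejected (final state q0 is not an accept state)


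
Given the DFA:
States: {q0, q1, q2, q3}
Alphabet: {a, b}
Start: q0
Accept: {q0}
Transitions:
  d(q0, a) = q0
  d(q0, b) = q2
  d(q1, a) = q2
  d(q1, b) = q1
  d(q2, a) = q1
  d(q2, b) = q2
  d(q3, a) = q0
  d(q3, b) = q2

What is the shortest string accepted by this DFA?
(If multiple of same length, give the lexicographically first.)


BFS by string length (lex-first path to each state shown):
  len 0: q0<-""
Found accept state at length 0.

"" (empty string)


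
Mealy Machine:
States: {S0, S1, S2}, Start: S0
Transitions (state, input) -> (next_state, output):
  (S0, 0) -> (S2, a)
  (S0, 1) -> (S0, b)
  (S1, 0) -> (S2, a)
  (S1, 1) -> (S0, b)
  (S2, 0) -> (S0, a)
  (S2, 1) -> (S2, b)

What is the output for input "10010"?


Step-by-step:
  (S0, 1) -> (S0, b)
  (S0, 0) -> (S2, a)
  (S2, 0) -> (S0, a)
  (S0, 1) -> (S0, b)
  (S0, 0) -> (S2, a)

"baaba"
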